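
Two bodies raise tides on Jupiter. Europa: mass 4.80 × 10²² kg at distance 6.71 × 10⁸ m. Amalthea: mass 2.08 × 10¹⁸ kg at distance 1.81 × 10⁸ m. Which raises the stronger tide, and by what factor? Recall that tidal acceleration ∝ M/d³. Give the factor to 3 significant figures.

Europa, by a factor of ≈ 453

The tide-raising term goes as M/d³ (the gradient of a 1/d² field).
Europa: (4.80 × 10²²) / (6.71 × 10⁸)³ = 1.589 × 10⁻⁴
Amalthea: (2.08 × 10¹⁸) / (1.81 × 10⁸)³ = 3.508 × 10⁻⁷
Ratio (larger/smaller) = 453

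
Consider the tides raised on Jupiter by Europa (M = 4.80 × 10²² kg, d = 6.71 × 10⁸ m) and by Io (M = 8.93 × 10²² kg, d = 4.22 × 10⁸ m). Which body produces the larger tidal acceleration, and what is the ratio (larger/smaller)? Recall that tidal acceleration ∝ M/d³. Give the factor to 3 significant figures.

The tide-raising term goes as M/d³ (the gradient of a 1/d² field).
Europa: (4.80 × 10²²) / (6.71 × 10⁸)³ = 1.589 × 10⁻⁴
Io: (8.93 × 10²²) / (4.22 × 10⁸)³ = 1.188 × 10⁻³
Ratio (larger/smaller) = 7.48

Io, by a factor of ≈ 7.48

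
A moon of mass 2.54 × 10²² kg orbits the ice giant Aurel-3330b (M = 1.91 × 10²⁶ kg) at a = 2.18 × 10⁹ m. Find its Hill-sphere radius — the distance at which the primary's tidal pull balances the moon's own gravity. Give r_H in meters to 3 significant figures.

r_H ≈ a (m/3M)^(1/3)
    = (2.18 × 10⁹) × (2.54 × 10²² / (3 × 1.91 × 10²⁶))^(1/3)
    = 7.72 × 10⁷ m

7.72 × 10⁷ m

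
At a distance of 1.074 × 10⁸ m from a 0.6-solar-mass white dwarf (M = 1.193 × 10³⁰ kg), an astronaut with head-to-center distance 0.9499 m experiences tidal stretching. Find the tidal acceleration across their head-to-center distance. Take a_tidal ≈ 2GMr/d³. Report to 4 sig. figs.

1.221 × 10⁻⁴ m/s²

Δa = 2GMr/d³
   = 2 × (6.674 × 10⁻¹¹) × (1.193 × 10³⁰) × (0.9499) / (1.074 × 10⁸)³
   = 1.221 × 10⁻⁴ m/s²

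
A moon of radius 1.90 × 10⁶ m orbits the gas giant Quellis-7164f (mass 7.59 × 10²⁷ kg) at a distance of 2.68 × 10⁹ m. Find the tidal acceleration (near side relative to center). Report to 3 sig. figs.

The tidal stretch is the gradient of GM/d² times the body's extent r, hence the 1/d³ dependence.
a_tidal = 2GMr/d³
        = 2 × (6.674 × 10⁻¹¹) × (7.59 × 10²⁷) × (1.90 × 10⁶) / (2.68 × 10⁹)³
        = 1.00 × 10⁻⁴ m/s²

1.00 × 10⁻⁴ m/s²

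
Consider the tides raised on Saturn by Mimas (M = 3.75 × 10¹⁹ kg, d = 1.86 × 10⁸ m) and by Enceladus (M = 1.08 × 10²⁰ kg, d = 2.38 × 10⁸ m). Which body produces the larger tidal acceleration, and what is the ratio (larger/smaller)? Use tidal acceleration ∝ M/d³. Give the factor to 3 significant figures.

Enceladus, by a factor of ≈ 1.37

The tide-raising term goes as M/d³ (the gradient of a 1/d² field).
Mimas: (3.75 × 10¹⁹) / (1.86 × 10⁸)³ = 5.828 × 10⁻⁶
Enceladus: (1.08 × 10²⁰) / (2.38 × 10⁸)³ = 8.011 × 10⁻⁶
Ratio (larger/smaller) = 1.37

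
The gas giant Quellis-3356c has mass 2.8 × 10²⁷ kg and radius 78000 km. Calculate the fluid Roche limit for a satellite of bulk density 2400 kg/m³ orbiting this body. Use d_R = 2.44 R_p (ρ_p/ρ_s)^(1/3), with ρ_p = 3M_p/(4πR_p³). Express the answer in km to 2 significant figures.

ρ_p = 3M_p/(4πR_p³) = 3 × (2.8 × 10²⁷) / (4π × (7.8 × 10⁷ m)³) = 1400 kg/m³
d_R = 2.44 × 78000 km × (1400/2400)^(1/3)
    = 1.6 × 10⁵ km

1.6 × 10⁵ km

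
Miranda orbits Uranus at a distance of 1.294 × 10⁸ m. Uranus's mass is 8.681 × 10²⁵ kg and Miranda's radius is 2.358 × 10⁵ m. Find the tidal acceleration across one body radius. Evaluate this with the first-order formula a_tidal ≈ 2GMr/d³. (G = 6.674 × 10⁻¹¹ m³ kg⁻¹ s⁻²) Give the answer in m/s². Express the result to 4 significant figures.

1.261 × 10⁻³ m/s²

Δa = 2GMr/d³
   = 2 × (6.674 × 10⁻¹¹) × (8.681 × 10²⁵) × (2.358 × 10⁵) / (1.294 × 10⁸)³
   = 1.261 × 10⁻³ m/s²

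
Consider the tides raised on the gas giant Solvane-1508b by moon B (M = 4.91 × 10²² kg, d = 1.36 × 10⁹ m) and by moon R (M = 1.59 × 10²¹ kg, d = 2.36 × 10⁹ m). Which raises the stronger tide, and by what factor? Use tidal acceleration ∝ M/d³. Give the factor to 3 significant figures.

Moon B, by a factor of ≈ 161

Compare M/d³ for the two perturbers:
Moon B: (4.91 × 10²²) / (1.36 × 10⁹)³ = 1.952 × 10⁻⁵
Moon R: (1.59 × 10²¹) / (2.36 × 10⁹)³ = 1.210 × 10⁻⁷
Ratio (larger/smaller) = 161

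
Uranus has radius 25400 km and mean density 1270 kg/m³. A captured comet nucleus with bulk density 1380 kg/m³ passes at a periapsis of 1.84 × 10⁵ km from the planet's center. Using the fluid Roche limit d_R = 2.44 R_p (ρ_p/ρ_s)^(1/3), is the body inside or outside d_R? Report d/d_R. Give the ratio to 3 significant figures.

d_R = 2.44 × (25400 km) × (1270/1380)^(1/3) = 60280 km
d/d_R = (1.84 × 10⁵) / (60280) = 3.05
Since d/d_R > 1, the body is outside the Roche limit.

outside; d/d_R ≈ 3.05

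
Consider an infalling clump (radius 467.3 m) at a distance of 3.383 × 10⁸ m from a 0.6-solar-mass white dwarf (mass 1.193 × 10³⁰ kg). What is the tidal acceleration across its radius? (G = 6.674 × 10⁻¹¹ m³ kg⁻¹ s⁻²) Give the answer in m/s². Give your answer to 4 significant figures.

Δg = 2GMr/d³
   = 2 × (6.674 × 10⁻¹¹) × (1.193 × 10³⁰) × (467.3) / (3.383 × 10⁸)³
   = 1.922 × 10⁻³ m/s²

1.922 × 10⁻³ m/s²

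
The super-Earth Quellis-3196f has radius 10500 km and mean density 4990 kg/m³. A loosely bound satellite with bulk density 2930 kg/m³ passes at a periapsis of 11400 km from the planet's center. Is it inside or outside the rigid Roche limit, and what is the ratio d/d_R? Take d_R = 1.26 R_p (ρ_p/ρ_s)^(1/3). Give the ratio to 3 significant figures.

d_R = 1.26 × (10500 km) × (4990/2930)^(1/3) = 15800 km
d/d_R = (11400) / (15800) = 0.722
Since d/d_R < 1, the body is inside the Roche limit.

inside; d/d_R ≈ 0.722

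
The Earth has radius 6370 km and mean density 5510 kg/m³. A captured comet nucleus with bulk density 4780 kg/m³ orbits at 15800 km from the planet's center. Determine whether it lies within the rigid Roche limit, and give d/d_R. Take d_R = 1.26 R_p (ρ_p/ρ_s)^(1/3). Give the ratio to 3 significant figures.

d_R = 1.26 × (6370 km) × (5510/4780)^(1/3) = 8416 km
d/d_R = (15800) / (8416) = 1.88
Since d/d_R > 1, the body is outside the Roche limit.

outside; d/d_R ≈ 1.88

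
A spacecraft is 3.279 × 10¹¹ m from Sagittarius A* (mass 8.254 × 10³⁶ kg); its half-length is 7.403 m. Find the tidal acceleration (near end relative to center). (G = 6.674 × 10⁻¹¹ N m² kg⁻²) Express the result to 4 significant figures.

2.313 × 10⁻⁷ m/s²

Δa = 2GMr/d³
   = 2 × (6.674 × 10⁻¹¹) × (8.254 × 10³⁶) × (7.403) / (3.279 × 10¹¹)³
   = 2.313 × 10⁻⁷ m/s²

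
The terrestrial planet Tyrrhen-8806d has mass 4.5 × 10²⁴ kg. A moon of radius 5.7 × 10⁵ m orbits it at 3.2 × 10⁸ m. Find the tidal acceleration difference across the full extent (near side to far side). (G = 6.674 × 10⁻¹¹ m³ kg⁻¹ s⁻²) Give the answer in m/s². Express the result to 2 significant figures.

Δa = 4GMr/d³
   = 4 × (6.674 × 10⁻¹¹) × (4.5 × 10²⁴) × (5.7 × 10⁵) / (3.2 × 10⁸)³
   = 2.1 × 10⁻⁵ m/s²

2.1 × 10⁻⁵ m/s²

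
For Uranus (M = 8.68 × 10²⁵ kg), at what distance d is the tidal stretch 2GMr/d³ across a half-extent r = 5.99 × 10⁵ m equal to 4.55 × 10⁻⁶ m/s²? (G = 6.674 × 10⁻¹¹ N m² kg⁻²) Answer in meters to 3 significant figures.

1.15 × 10⁹ m

2GMr/d³ = a_tidal  ⇒  d = (2GMr / a_tidal)^(1/3)
d = (2 × 6.674×10⁻¹¹ × (8.68 × 10²⁵) × (5.99 × 10⁵) / (4.55 × 10⁻⁶))^(1/3)
  = 1.15 × 10⁹ m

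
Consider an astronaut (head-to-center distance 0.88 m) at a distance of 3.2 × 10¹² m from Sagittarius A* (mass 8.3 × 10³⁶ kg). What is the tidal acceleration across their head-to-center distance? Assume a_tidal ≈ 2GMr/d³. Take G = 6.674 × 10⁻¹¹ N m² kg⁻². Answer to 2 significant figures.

Δa = 2GMr/d³
   = 2 × (6.674 × 10⁻¹¹) × (8.3 × 10³⁶) × (0.88) / (3.2 × 10¹²)³
   = 3.0 × 10⁻¹¹ m/s²

3.0 × 10⁻¹¹ m/s²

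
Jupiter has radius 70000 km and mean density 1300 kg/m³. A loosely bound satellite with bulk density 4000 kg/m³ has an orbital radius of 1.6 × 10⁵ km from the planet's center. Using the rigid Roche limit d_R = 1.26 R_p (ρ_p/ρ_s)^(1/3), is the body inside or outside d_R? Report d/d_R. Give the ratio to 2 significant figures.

outside; d/d_R ≈ 2.6

d_R = 1.26 × (70000 km) × (1300/4000)^(1/3) = 60640 km
d/d_R = (1.6 × 10⁵) / (60640) = 2.6
Since d/d_R > 1, the body is outside the Roche limit.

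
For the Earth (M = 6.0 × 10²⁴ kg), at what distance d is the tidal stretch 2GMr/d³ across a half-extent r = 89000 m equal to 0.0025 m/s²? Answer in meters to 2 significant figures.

3.1 × 10⁷ m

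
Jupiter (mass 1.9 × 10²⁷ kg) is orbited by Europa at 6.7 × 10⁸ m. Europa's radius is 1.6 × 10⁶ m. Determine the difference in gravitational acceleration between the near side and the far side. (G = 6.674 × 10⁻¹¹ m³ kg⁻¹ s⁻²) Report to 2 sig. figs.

Δg = 4GMr/d³
   = 4 × (6.674 × 10⁻¹¹) × (1.9 × 10²⁷) × (1.6 × 10⁶) / (6.7 × 10⁸)³
   = 2.7 × 10⁻³ m/s²

2.7 × 10⁻³ m/s²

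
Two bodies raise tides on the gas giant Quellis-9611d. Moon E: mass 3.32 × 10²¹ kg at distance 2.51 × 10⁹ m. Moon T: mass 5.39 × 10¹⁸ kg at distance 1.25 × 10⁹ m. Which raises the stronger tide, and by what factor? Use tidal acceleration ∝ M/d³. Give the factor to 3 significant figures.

Tidal acceleration ∝ M/d³, so compare M/d³ for each.
Moon E: (3.32 × 10²¹) / (2.51 × 10⁹)³ = 2.100 × 10⁻⁷
Moon T: (5.39 × 10¹⁸) / (1.25 × 10⁹)³ = 2.760 × 10⁻⁹
Ratio (larger/smaller) = 76.1

Moon E, by a factor of ≈ 76.1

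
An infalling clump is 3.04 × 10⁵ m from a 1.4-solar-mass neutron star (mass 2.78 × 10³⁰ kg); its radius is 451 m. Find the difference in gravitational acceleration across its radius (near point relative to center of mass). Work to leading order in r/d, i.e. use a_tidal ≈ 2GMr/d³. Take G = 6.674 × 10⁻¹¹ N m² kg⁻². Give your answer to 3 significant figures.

Δa = 2GMr/d³
   = 2 × (6.674 × 10⁻¹¹) × (2.78 × 10³⁰) × (451) / (3.04 × 10⁵)³
   = 5.96 × 10⁶ m/s²

5.96 × 10⁶ m/s²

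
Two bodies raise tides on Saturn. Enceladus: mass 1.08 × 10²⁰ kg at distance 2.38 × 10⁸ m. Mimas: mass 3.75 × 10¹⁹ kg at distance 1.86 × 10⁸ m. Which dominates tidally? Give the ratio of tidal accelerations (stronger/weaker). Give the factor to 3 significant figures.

Enceladus, by a factor of ≈ 1.37

Tidal acceleration ∝ M/d³, so compare M/d³ for each.
Enceladus: (1.08 × 10²⁰) / (2.38 × 10⁸)³ = 8.011 × 10⁻⁶
Mimas: (3.75 × 10¹⁹) / (1.86 × 10⁸)³ = 5.828 × 10⁻⁶
Ratio (larger/smaller) = 1.37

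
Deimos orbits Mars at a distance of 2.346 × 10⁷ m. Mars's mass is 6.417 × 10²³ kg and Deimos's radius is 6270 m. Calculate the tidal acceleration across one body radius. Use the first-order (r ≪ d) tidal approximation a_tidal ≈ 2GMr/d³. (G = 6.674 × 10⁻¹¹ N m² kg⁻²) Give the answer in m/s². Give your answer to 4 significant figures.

Δg = 2GMr/d³
   = 2 × (6.674 × 10⁻¹¹) × (6.417 × 10²³) × (6270) / (2.346 × 10⁷)³
   = 4.159 × 10⁻⁵ m/s²

4.159 × 10⁻⁵ m/s²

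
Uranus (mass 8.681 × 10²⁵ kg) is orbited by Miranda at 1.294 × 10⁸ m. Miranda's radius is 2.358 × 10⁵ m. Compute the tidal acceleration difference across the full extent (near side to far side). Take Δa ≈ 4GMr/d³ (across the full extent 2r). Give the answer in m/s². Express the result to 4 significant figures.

2.522 × 10⁻³ m/s²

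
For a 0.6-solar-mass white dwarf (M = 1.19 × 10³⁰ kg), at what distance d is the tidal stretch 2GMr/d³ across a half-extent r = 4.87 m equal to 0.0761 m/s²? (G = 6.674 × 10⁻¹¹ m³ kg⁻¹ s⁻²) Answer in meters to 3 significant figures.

2GMr/d³ = a_tidal  ⇒  d = (2GMr / a_tidal)^(1/3)
d = (2 × 6.674×10⁻¹¹ × (1.19 × 10³⁰) × (4.87) / (0.0761))^(1/3)
  = 2.17 × 10⁷ m

2.17 × 10⁷ m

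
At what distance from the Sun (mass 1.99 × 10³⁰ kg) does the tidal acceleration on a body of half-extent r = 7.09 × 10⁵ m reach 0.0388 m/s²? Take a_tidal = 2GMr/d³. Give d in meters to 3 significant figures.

1.69 × 10⁹ m

2GMr/d³ = a_tidal  ⇒  d = (2GMr / a_tidal)^(1/3)
d = (2 × 6.674×10⁻¹¹ × (1.99 × 10³⁰) × (7.09 × 10⁵) / (0.0388))^(1/3)
  = 1.69 × 10⁹ m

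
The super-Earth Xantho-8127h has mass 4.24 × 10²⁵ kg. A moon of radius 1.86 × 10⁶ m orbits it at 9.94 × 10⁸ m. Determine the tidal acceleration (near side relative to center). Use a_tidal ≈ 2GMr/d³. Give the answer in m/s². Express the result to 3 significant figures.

1.07 × 10⁻⁵ m/s²

Δa = 2GMr/d³
   = 2 × (6.674 × 10⁻¹¹) × (4.24 × 10²⁵) × (1.86 × 10⁶) / (9.94 × 10⁸)³
   = 1.07 × 10⁻⁵ m/s²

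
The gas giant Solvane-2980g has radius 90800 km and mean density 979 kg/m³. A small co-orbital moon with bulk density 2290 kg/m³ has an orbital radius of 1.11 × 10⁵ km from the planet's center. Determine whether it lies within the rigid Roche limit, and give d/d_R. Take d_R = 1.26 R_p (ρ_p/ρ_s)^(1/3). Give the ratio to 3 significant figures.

outside; d/d_R ≈ 1.29

d_R = 1.26 × (90800 km) × (979/2290)^(1/3) = 86190 km
d/d_R = (1.11 × 10⁵) / (86190) = 1.29
Since d/d_R > 1, the body is outside the Roche limit.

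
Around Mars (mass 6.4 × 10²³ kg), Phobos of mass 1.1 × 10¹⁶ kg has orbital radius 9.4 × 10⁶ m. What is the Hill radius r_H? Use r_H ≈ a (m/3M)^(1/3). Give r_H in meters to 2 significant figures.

1.7 × 10⁴ m

r_H ≈ a (m/3M)^(1/3)
    = (9.4 × 10⁶) × (1.1 × 10¹⁶ / (3 × 6.4 × 10²³))^(1/3)
    = 1.7 × 10⁴ m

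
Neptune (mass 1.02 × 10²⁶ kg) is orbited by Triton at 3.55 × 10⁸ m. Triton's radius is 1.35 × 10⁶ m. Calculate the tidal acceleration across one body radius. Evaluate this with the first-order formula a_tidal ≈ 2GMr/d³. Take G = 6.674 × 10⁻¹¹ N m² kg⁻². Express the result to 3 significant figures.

4.11 × 10⁻⁴ m/s²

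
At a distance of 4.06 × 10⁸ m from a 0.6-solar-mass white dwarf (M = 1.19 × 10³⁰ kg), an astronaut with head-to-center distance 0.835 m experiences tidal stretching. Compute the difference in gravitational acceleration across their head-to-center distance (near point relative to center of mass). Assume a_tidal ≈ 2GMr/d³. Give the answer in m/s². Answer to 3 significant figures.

1.98 × 10⁻⁶ m/s²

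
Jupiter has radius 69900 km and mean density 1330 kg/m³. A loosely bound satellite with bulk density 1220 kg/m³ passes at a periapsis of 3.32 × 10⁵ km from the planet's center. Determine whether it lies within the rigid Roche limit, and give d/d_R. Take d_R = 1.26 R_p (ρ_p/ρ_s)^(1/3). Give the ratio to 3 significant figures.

outside; d/d_R ≈ 3.66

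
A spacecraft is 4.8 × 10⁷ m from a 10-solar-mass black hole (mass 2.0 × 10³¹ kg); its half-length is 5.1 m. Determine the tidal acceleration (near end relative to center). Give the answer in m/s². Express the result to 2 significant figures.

The tidal stretch is the gradient of GM/d² times the body's extent r, hence the 1/d³ dependence.
Δg = 2GMr/d³
   = 2 × (6.674 × 10⁻¹¹) × (2.0 × 10³¹) × (5.1) / (4.8 × 10⁷)³
   = 1.2 × 10⁻¹ m/s²

1.2 × 10⁻¹ m/s²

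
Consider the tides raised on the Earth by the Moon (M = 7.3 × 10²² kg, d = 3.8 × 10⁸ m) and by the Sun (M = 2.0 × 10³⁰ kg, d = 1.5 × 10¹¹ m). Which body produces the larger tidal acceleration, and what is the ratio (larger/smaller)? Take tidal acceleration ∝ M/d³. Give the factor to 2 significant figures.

The Moon, by a factor of ≈ 2.2

The tide-raising term goes as M/d³ (the gradient of a 1/d² field).
The Moon: (7.3 × 10²²) / (3.8 × 10⁸)³ = 1.330 × 10⁻³
The Sun: (2.0 × 10³⁰) / (1.5 × 10¹¹)³ = 5.926 × 10⁻⁴
Ratio (larger/smaller) = 2.2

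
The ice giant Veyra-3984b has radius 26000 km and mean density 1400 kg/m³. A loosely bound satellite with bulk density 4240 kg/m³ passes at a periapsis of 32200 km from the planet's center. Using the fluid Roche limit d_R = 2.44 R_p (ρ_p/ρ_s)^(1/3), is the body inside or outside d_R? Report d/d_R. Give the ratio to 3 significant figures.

inside; d/d_R ≈ 0.734

d_R = 2.44 × (26000 km) × (1400/4240)^(1/3) = 43850 km
d/d_R = (32200) / (43850) = 0.734
Since d/d_R < 1, the body is inside the Roche limit.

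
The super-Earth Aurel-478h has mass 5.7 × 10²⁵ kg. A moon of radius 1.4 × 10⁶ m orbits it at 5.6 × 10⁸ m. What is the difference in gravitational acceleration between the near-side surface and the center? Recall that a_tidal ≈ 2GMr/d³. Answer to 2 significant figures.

The tidal stretch is the gradient of GM/d² times the body's extent r, hence the 1/d³ dependence.
Δa = 2GMr/d³
   = 2 × (6.674 × 10⁻¹¹) × (5.7 × 10²⁵) × (1.4 × 10⁶) / (5.6 × 10⁸)³
   = 6.1 × 10⁻⁵ m/s²

6.1 × 10⁻⁵ m/s²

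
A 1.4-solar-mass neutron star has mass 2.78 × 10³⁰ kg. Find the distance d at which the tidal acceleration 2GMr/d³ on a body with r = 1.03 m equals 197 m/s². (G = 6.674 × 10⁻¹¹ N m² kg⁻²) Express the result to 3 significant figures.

2GMr/d³ = a_tidal  ⇒  d = (2GMr / a_tidal)^(1/3)
d = (2 × 6.674×10⁻¹¹ × (2.78 × 10³⁰) × (1.03) / (197))^(1/3)
  = 1.25 × 10⁶ m

1.25 × 10⁶ m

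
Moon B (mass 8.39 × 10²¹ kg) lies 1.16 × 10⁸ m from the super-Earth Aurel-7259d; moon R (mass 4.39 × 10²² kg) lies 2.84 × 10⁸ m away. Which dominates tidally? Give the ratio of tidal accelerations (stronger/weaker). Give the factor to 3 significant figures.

Compare M/d³ for the two perturbers:
Moon B: (8.39 × 10²¹) / (1.16 × 10⁸)³ = 5.375 × 10⁻³
Moon R: (4.39 × 10²²) / (2.84 × 10⁸)³ = 1.917 × 10⁻³
Ratio (larger/smaller) = 2.80

Moon B, by a factor of ≈ 2.80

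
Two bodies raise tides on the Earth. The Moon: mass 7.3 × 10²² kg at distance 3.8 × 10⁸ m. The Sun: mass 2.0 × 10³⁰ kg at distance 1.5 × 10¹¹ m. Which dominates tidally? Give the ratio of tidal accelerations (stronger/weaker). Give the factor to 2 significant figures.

The Moon, by a factor of ≈ 2.2

Tidal acceleration ∝ M/d³, so compare M/d³ for each.
The Moon: (7.3 × 10²²) / (3.8 × 10⁸)³ = 1.330 × 10⁻³
The Sun: (2.0 × 10³⁰) / (1.5 × 10¹¹)³ = 5.926 × 10⁻⁴
Ratio (larger/smaller) = 2.2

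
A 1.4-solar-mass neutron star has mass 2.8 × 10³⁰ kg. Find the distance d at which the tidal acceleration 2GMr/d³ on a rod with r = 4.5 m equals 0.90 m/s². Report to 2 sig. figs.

2GMr/d³ = a_tidal  ⇒  d = (2GMr / a_tidal)^(1/3)
d = (2 × 6.674×10⁻¹¹ × (2.8 × 10³⁰) × (4.5) / (0.90))^(1/3)
  = 1.2 × 10⁷ m

1.2 × 10⁷ m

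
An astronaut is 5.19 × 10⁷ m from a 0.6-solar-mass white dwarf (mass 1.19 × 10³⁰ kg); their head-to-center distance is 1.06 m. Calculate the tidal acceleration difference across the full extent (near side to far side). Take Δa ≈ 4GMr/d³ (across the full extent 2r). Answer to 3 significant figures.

a_tidal = 4GMr/d³
        = 4 × (6.674 × 10⁻¹¹) × (1.19 × 10³⁰) × (1.06) / (5.19 × 10⁷)³
        = 2.41 × 10⁻³ m/s²

2.41 × 10⁻³ m/s²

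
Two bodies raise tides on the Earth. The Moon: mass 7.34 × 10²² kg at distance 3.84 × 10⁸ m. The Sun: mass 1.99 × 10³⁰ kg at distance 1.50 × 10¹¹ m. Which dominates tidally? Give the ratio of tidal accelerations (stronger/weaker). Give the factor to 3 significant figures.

The tide-raising term goes as M/d³ (the gradient of a 1/d² field).
The Moon: (7.34 × 10²²) / (3.84 × 10⁸)³ = 1.296 × 10⁻³
The Sun: (1.99 × 10³⁰) / (1.50 × 10¹¹)³ = 5.896 × 10⁻⁴
Ratio (larger/smaller) = 2.20

The Moon, by a factor of ≈ 2.20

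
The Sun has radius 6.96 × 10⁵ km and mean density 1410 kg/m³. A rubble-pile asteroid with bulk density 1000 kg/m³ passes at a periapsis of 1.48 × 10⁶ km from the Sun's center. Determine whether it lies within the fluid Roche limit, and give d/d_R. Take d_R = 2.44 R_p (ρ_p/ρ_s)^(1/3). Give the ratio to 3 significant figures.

inside; d/d_R ≈ 0.777

d_R = 2.44 × (6.96 × 10⁵ km) × (1410/1000)^(1/3) = 1.904 × 10⁶ km
d/d_R = (1.48 × 10⁶) / (1.904 × 10⁶) = 0.777
Since d/d_R < 1, the body is inside the Roche limit.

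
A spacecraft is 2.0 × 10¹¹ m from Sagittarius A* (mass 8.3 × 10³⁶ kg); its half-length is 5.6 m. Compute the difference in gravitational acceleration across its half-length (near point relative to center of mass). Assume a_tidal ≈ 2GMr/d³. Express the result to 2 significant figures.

7.8 × 10⁻⁷ m/s²

a_tidal = 2GMr/d³
        = 2 × (6.674 × 10⁻¹¹) × (8.3 × 10³⁶) × (5.6) / (2.0 × 10¹¹)³
        = 7.8 × 10⁻⁷ m/s²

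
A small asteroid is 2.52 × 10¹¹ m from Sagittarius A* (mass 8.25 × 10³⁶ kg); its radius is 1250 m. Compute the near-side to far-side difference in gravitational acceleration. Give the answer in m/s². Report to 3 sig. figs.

Δg = 4GMr/d³
   = 4 × (6.674 × 10⁻¹¹) × (8.25 × 10³⁶) × (1250) / (2.52 × 10¹¹)³
   = 1.72 × 10⁻⁴ m/s²

1.72 × 10⁻⁴ m/s²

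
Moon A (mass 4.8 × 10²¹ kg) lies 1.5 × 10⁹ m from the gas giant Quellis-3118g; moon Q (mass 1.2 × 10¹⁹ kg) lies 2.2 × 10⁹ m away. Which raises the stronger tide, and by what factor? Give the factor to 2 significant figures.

Moon A, by a factor of ≈ 1300

The tide-raising term goes as M/d³ (the gradient of a 1/d² field).
Moon A: (4.8 × 10²¹) / (1.5 × 10⁹)³ = 1.422 × 10⁻⁶
Moon Q: (1.2 × 10¹⁹) / (2.2 × 10⁹)³ = 1.127 × 10⁻⁹
Ratio (larger/smaller) = 1300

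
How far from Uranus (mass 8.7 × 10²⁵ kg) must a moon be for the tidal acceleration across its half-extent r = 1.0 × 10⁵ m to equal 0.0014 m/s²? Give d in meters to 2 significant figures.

9.4 × 10⁷ m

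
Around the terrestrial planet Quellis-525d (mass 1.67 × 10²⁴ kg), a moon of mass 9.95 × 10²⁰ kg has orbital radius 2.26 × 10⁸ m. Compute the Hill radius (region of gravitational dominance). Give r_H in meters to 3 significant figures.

1.32 × 10⁷ m

r_H ≈ a (m/3M)^(1/3)
    = (2.26 × 10⁸) × (9.95 × 10²⁰ / (3 × 1.67 × 10²⁴))^(1/3)
    = 1.32 × 10⁷ m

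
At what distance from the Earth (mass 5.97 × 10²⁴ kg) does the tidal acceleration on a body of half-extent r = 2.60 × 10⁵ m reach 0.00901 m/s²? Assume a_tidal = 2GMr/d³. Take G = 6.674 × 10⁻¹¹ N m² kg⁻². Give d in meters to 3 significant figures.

2.84 × 10⁷ m

2GMr/d³ = a_tidal  ⇒  d = (2GMr / a_tidal)^(1/3)
d = (2 × 6.674×10⁻¹¹ × (5.97 × 10²⁴) × (2.60 × 10⁵) / (0.00901))^(1/3)
  = 2.84 × 10⁷ m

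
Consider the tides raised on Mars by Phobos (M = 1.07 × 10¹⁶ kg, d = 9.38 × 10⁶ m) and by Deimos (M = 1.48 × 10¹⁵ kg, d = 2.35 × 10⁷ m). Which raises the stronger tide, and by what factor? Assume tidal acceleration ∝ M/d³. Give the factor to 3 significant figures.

Tidal stretch scales as M/d³; compute that for each body.
Phobos: (1.07 × 10¹⁶) / (9.38 × 10⁶)³ = 1.297 × 10⁻⁵
Deimos: (1.48 × 10¹⁵) / (2.35 × 10⁷)³ = 1.140 × 10⁻⁷
Ratio (larger/smaller) = 114

Phobos, by a factor of ≈ 114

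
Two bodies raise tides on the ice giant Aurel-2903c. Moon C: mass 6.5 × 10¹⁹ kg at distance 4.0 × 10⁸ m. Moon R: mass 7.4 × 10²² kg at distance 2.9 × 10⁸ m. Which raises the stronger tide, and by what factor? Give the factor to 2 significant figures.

Moon R, by a factor of ≈ 3000

Tidal acceleration ∝ M/d³, so compare M/d³ for each.
Moon C: (6.5 × 10¹⁹) / (4.0 × 10⁸)³ = 1.016 × 10⁻⁶
Moon R: (7.4 × 10²²) / (2.9 × 10⁸)³ = 3.034 × 10⁻³
Ratio (larger/smaller) = 3000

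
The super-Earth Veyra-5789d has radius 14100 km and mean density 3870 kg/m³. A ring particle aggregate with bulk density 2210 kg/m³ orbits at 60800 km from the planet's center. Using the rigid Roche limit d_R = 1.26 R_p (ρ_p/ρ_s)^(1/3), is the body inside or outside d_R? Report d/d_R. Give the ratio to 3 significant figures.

outside; d/d_R ≈ 2.84

d_R = 1.26 × (14100 km) × (3870/2210)^(1/3) = 21410 km
d/d_R = (60800) / (21410) = 2.84
Since d/d_R > 1, the body is outside the Roche limit.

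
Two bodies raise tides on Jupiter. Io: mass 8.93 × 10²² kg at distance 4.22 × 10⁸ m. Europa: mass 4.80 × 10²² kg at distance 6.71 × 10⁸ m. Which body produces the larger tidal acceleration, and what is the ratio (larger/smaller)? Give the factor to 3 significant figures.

Io, by a factor of ≈ 7.48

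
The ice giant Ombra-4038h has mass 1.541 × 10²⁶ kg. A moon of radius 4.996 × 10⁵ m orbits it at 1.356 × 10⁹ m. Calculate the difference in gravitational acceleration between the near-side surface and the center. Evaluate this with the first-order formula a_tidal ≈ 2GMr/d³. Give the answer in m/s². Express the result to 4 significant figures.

4.122 × 10⁻⁶ m/s²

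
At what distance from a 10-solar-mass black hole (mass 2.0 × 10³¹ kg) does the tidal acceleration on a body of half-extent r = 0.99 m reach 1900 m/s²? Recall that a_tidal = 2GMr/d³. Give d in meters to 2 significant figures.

1.1 × 10⁶ m

2GMr/d³ = a_tidal  ⇒  d = (2GMr / a_tidal)^(1/3)
d = (2 × 6.674×10⁻¹¹ × (2.0 × 10³¹) × (0.99) / (1900))^(1/3)
  = 1.1 × 10⁶ m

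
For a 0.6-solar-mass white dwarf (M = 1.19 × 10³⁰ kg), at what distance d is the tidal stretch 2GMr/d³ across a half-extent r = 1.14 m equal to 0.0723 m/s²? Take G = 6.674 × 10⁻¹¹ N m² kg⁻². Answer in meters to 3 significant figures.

2GMr/d³ = a_tidal  ⇒  d = (2GMr / a_tidal)^(1/3)
d = (2 × 6.674×10⁻¹¹ × (1.19 × 10³⁰) × (1.14) / (0.0723))^(1/3)
  = 1.36 × 10⁷ m

1.36 × 10⁷ m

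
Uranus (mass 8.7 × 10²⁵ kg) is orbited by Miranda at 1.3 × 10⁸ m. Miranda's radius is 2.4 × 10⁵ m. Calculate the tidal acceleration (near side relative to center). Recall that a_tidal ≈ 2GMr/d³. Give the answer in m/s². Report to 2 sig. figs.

1.3 × 10⁻³ m/s²

Since r ≪ d, expand the inverse-square field across one radius to get the leading 2GMr/d³ term.
a_tidal = 2GMr/d³
        = 2 × (6.674 × 10⁻¹¹) × (8.7 × 10²⁵) × (2.4 × 10⁵) / (1.3 × 10⁸)³
        = 1.3 × 10⁻³ m/s²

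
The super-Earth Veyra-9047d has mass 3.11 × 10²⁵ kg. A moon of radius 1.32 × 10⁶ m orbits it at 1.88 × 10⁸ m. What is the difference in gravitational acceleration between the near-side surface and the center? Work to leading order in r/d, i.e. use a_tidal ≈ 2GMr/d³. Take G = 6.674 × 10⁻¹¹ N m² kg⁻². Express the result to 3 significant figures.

8.25 × 10⁻⁴ m/s²

Δg = 2GMr/d³
   = 2 × (6.674 × 10⁻¹¹) × (3.11 × 10²⁵) × (1.32 × 10⁶) / (1.88 × 10⁸)³
   = 8.25 × 10⁻⁴ m/s²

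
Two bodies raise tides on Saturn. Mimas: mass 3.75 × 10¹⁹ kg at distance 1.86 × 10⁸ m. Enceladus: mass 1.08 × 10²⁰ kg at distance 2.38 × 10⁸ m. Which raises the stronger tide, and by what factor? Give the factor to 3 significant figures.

Tidal acceleration ∝ M/d³, so compare M/d³ for each.
Mimas: (3.75 × 10¹⁹) / (1.86 × 10⁸)³ = 5.828 × 10⁻⁶
Enceladus: (1.08 × 10²⁰) / (2.38 × 10⁸)³ = 8.011 × 10⁻⁶
Ratio (larger/smaller) = 1.37

Enceladus, by a factor of ≈ 1.37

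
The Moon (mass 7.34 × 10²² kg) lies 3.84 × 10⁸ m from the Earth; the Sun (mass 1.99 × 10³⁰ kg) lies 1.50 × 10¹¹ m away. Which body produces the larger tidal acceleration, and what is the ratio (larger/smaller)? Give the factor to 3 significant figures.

The Moon, by a factor of ≈ 2.20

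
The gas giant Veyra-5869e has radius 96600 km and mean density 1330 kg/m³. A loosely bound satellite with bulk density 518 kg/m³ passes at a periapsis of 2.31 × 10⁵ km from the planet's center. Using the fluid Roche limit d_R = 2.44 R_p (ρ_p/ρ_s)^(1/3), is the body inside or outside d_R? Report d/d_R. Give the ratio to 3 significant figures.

d_R = 2.44 × (96600 km) × (1330/518)^(1/3) = 3.228 × 10⁵ km
d/d_R = (2.31 × 10⁵) / (3.228 × 10⁵) = 0.716
Since d/d_R < 1, the body is inside the Roche limit.

inside; d/d_R ≈ 0.716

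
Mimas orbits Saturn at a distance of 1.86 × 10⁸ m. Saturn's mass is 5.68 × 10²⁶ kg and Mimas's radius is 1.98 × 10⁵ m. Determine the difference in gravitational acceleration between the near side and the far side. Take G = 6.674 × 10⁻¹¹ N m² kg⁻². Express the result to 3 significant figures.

4.67 × 10⁻³ m/s²

Near-to-far spans 2r, so the tidal difference is twice the near-to-center value: 4GMr/d³.
a_tidal = 4GMr/d³
        = 4 × (6.674 × 10⁻¹¹) × (5.68 × 10²⁶) × (1.98 × 10⁵) / (1.86 × 10⁸)³
        = 4.67 × 10⁻³ m/s²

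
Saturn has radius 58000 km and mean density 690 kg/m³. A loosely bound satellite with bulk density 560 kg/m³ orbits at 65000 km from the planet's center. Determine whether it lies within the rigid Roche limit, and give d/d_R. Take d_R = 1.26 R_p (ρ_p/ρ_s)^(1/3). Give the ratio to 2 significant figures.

d_R = 1.26 × (58000 km) × (690/560)^(1/3) = 78350 km
d/d_R = (65000) / (78350) = 0.83
Since d/d_R < 1, the body is inside the Roche limit.

inside; d/d_R ≈ 0.83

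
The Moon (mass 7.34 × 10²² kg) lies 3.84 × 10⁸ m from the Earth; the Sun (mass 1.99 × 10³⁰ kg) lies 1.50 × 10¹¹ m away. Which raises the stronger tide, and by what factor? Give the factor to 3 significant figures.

Compare M/d³ for the two perturbers:
The Moon: (7.34 × 10²²) / (3.84 × 10⁸)³ = 1.296 × 10⁻³
The Sun: (1.99 × 10³⁰) / (1.50 × 10¹¹)³ = 5.896 × 10⁻⁴
Ratio (larger/smaller) = 2.20

The Moon, by a factor of ≈ 2.20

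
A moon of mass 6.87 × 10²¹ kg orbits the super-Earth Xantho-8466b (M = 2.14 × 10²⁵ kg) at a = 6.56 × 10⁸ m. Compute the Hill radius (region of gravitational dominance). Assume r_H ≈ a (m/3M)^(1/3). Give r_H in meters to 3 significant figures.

3.11 × 10⁷ m

r_H ≈ a (m/3M)^(1/3)
    = (6.56 × 10⁸) × (6.87 × 10²¹ / (3 × 2.14 × 10²⁵))^(1/3)
    = 3.11 × 10⁷ m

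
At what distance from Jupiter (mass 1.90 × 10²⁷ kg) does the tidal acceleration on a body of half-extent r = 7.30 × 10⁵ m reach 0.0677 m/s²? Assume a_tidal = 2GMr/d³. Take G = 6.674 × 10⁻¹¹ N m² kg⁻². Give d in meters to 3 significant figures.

2GMr/d³ = a_tidal  ⇒  d = (2GMr / a_tidal)^(1/3)
d = (2 × 6.674×10⁻¹¹ × (1.90 × 10²⁷) × (7.30 × 10⁵) / (0.0677))^(1/3)
  = 1.40 × 10⁸ m

1.40 × 10⁸ m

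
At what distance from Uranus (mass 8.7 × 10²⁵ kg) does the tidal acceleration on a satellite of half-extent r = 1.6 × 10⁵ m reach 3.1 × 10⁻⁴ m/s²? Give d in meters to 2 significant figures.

1.8 × 10⁸ m

2GMr/d³ = a_tidal  ⇒  d = (2GMr / a_tidal)^(1/3)
d = (2 × 6.674×10⁻¹¹ × (8.7 × 10²⁵) × (1.6 × 10⁵) / (3.1 × 10⁻⁴))^(1/3)
  = 1.8 × 10⁸ m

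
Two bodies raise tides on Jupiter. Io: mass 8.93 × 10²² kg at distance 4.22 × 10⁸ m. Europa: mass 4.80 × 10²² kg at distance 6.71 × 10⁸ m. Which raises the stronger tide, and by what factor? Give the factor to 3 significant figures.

Tidal acceleration ∝ M/d³, so compare M/d³ for each.
Io: (8.93 × 10²²) / (4.22 × 10⁸)³ = 1.188 × 10⁻³
Europa: (4.80 × 10²²) / (6.71 × 10⁸)³ = 1.589 × 10⁻⁴
Ratio (larger/smaller) = 7.48

Io, by a factor of ≈ 7.48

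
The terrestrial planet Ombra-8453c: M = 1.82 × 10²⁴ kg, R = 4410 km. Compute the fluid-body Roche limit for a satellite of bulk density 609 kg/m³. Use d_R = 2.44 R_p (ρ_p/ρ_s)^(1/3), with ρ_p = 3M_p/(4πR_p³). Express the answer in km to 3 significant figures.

ρ_p = 3M_p/(4πR_p³) = 3 × (1.82 × 10²⁴) / (4π × (4.41 × 10⁶ m)³) = 5070 kg/m³
d_R = 2.44 × 4410 km × (5070/609)^(1/3)
    = 21800 km

21800 km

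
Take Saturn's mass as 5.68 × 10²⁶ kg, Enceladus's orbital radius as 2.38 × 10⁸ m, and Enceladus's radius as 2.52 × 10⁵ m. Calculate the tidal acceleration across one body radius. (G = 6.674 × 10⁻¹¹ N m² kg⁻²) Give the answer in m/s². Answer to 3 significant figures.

1.42 × 10⁻³ m/s²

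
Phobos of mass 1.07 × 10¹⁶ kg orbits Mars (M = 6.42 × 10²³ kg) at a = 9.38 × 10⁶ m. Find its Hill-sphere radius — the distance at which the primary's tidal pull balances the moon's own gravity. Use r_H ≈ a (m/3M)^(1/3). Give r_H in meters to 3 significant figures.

1.66 × 10⁴ m

r_H ≈ a (m/3M)^(1/3)
    = (9.38 × 10⁶) × (1.07 × 10¹⁶ / (3 × 6.42 × 10²³))^(1/3)
    = 1.66 × 10⁴ m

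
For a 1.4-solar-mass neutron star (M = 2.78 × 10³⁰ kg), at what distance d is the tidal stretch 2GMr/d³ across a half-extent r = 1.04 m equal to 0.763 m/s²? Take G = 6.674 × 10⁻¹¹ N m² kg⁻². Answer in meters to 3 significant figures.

2GMr/d³ = a_tidal  ⇒  d = (2GMr / a_tidal)^(1/3)
d = (2 × 6.674×10⁻¹¹ × (2.78 × 10³⁰) × (1.04) / (0.763))^(1/3)
  = 7.97 × 10⁶ m

7.97 × 10⁶ m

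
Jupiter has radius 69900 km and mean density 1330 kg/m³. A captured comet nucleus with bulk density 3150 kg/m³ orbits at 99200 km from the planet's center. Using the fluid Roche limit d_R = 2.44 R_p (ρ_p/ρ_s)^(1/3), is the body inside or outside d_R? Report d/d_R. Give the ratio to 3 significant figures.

d_R = 2.44 × (69900 km) × (1330/3150)^(1/3) = 1.280 × 10⁵ km
d/d_R = (99200) / (1.280 × 10⁵) = 0.775
Since d/d_R < 1, the body is inside the Roche limit.

inside; d/d_R ≈ 0.775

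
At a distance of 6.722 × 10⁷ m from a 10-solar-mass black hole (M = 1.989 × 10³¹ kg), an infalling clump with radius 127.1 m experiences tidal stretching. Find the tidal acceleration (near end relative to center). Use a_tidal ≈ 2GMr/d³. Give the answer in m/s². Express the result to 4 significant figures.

1.111 m/s²

Δa = 2GMr/d³
   = 2 × (6.674 × 10⁻¹¹) × (1.989 × 10³¹) × (127.1) / (6.722 × 10⁷)³
   = 1.111 m/s²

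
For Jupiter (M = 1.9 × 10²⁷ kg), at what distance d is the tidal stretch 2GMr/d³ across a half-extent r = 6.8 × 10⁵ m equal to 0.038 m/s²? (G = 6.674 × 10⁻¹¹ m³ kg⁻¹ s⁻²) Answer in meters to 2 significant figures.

2GMr/d³ = a_tidal  ⇒  d = (2GMr / a_tidal)^(1/3)
d = (2 × 6.674×10⁻¹¹ × (1.9 × 10²⁷) × (6.8 × 10⁵) / (0.038))^(1/3)
  = 1.7 × 10⁸ m

1.7 × 10⁸ m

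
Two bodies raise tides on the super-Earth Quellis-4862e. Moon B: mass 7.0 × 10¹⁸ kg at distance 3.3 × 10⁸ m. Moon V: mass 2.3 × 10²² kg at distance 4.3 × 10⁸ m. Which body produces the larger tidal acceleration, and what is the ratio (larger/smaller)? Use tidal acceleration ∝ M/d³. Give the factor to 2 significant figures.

Moon V, by a factor of ≈ 1500

Tidal stretch scales as M/d³; compute that for each body.
Moon B: (7.0 × 10¹⁸) / (3.3 × 10⁸)³ = 1.948 × 10⁻⁷
Moon V: (2.3 × 10²²) / (4.3 × 10⁸)³ = 2.893 × 10⁻⁴
Ratio (larger/smaller) = 1500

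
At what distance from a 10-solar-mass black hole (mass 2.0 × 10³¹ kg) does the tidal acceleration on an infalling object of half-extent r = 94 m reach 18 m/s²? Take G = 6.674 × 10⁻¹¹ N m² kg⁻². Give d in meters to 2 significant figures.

2GMr/d³ = a_tidal  ⇒  d = (2GMr / a_tidal)^(1/3)
d = (2 × 6.674×10⁻¹¹ × (2.0 × 10³¹) × (94) / (18))^(1/3)
  = 2.4 × 10⁷ m

2.4 × 10⁷ m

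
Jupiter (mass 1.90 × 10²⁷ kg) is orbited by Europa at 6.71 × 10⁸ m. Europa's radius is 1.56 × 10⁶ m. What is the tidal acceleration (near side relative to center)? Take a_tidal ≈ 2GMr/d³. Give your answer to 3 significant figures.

Δa = 2GMr/d³
   = 2 × (6.674 × 10⁻¹¹) × (1.90 × 10²⁷) × (1.56 × 10⁶) / (6.71 × 10⁸)³
   = 1.31 × 10⁻³ m/s²

1.31 × 10⁻³ m/s²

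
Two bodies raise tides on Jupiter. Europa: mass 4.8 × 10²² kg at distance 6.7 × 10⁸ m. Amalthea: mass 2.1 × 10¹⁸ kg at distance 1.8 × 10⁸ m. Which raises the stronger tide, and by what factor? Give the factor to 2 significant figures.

Tidal acceleration ∝ M/d³, so compare M/d³ for each.
Europa: (4.8 × 10²²) / (6.7 × 10⁸)³ = 1.596 × 10⁻⁴
Amalthea: (2.1 × 10¹⁸) / (1.8 × 10⁸)³ = 3.601 × 10⁻⁷
Ratio (larger/smaller) = 440

Europa, by a factor of ≈ 440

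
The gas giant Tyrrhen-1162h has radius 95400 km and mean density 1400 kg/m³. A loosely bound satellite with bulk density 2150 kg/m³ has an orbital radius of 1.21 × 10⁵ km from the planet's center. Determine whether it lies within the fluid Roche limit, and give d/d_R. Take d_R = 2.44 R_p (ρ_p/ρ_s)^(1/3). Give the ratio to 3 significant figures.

inside; d/d_R ≈ 0.600

d_R = 2.44 × (95400 km) × (1400/2150)^(1/3) = 2.018 × 10⁵ km
d/d_R = (1.21 × 10⁵) / (2.018 × 10⁵) = 0.600
Since d/d_R < 1, the body is inside the Roche limit.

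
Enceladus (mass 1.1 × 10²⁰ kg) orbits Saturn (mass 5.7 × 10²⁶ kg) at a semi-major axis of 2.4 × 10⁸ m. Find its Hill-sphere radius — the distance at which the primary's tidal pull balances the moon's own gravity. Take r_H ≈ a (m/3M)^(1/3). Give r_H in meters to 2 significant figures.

9.6 × 10⁵ m

r_H ≈ a (m/3M)^(1/3)
    = (2.4 × 10⁸) × (1.1 × 10²⁰ / (3 × 5.7 × 10²⁶))^(1/3)
    = 9.6 × 10⁵ m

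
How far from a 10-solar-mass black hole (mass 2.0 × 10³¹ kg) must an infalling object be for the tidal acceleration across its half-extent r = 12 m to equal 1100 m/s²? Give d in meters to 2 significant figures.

3.1 × 10⁶ m

2GMr/d³ = a_tidal  ⇒  d = (2GMr / a_tidal)^(1/3)
d = (2 × 6.674×10⁻¹¹ × (2.0 × 10³¹) × (12) / (1100))^(1/3)
  = 3.1 × 10⁶ m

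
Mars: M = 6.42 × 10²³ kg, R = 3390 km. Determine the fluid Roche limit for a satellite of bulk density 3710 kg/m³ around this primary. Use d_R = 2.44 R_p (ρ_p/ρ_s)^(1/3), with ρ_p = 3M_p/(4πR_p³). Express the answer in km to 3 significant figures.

8430 km

ρ_p = 3M_p/(4πR_p³) = 3 × (6.42 × 10²³) / (4π × (3.39 × 10⁶ m)³) = 3930 kg/m³
d_R = 2.44 × 3390 km × (3930/3710)^(1/3)
    = 8430 km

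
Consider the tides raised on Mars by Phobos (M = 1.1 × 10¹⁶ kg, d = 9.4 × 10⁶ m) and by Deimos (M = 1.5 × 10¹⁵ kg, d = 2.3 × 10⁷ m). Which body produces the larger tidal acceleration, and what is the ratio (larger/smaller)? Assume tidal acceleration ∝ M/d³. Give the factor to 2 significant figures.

Phobos, by a factor of ≈ 110

The tide-raising term goes as M/d³ (the gradient of a 1/d² field).
Phobos: (1.1 × 10¹⁶) / (9.4 × 10⁶)³ = 1.324 × 10⁻⁵
Deimos: (1.5 × 10¹⁵) / (2.3 × 10⁷)³ = 1.233 × 10⁻⁷
Ratio (larger/smaller) = 110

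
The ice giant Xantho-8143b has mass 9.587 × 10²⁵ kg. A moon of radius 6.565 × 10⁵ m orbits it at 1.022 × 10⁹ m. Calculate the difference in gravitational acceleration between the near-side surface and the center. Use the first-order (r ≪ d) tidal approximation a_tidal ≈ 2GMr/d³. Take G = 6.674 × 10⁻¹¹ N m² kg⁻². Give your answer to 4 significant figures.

7.870 × 10⁻⁶ m/s²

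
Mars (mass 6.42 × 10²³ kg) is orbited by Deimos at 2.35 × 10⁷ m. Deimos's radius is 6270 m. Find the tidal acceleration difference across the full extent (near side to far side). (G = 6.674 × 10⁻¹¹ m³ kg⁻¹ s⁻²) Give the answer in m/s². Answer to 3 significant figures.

The field gradient is 2GM/d³; across the full diameter 2r the difference is 4GMr/d³.
a_tidal = 4GMr/d³
        = 4 × (6.674 × 10⁻¹¹) × (6.42 × 10²³) × (6270) / (2.35 × 10⁷)³
        = 8.28 × 10⁻⁵ m/s²

8.28 × 10⁻⁵ m/s²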